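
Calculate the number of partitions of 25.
1958

p(n) counts ways to write n as a sum of positive integers (order ignored).
Euler's pentagonal recurrence: p(k) = p(k-1) + p(k-2) - p(k-5) - p(k-7) + p(k-12) + p(k-15) - ... (offsets j(3j∓1)/2, signs ++--, p(0)=1, p(<0)=0).
DP table for k = 0..24: p(0)=1, p(1)=1, p(2)=2, p(3)=3, p(4)=5, p(5)=7, p(6)=11, p(7)=15, p(8)=22, p(9)=30, p(10)=42, p(11)=56, p(12)=77, p(13)=101, p(14)=135, p(15)=176, p(16)=231, p(17)=297, p(18)=385, p(19)=490, p(20)=627, p(21)=792, p(22)=1002, p(23)=1255, p(24)=1575.
Final step: p(25) = p(24) + p(23) - p(20) - p(18) + p(13) + p(10) - p(3)
= 1575 + 1255 - 627 - 385 + 101 + 42 - 3
= 1958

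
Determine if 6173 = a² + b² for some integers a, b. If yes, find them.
53² + 58² (a=53, b=58)

Factorization: 6173 = 6173
By Fermat: n is sum of two squares iff every prime p ≡ 3 (mod 4) appears to even power.
All primes ≡ 3 (mod 4) appear to even power.
Search a = 0, 1, 2, … for 6173 - a² a perfect square: first hit at a = 53: 6173 - 2809 = 3364 = 58².
6173 = 53² + 58² = 2809 + 3364 ✓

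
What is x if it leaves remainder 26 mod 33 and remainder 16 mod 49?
653

Using Chinese Remainder Theorem:
M = 33 × 49 = 1617
M1 = 49, M2 = 33
y1 = 49^(-1) mod 33 = 31
y2 = 33^(-1) mod 49 = 3
x = (26×49×31 + 16×33×3) mod 1617 = 653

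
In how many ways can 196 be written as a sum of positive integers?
2814570987591

p(n) counts ways to write n as a sum of positive integers (order ignored).
Euler's pentagonal recurrence: p(k) = p(k-1) + p(k-2) - p(k-5) - p(k-7) + p(k-12) + p(k-15) - ... (offsets j(3j∓1)/2, signs ++--, p(0)=1, p(<0)=0).
DP table for k = 0..195: p(0)=1, p(1)=1, p(2)=2, p(3)=3, p(4)=5, p(5)=7, p(6)=11, p(7)=15, p(8)=22, p(9)=30, p(10)=42, p(11)=56, p(12)=77, p(13)=101, p(14)=135, p(15)=176, p(16)=231, p(17)=297, p(18)=385, p(19)=490, p(20)=627, p(21)=792, p(22)=1002, p(23)=1255, p(24)=1575, p(25)=1958, p(26)=2436, p(27)=3010, p(28)=3718, p(29)=4565, p(30)=5604, p(31)=6842, p(32)=8349, p(33)=10143, p(34)=12310, p(35)=14883, p(36)=17977, p(37)=21637, p(38)=26015, p(39)=31185, p(40)=37338, p(41)=44583, p(42)=53174, p(43)=63261, p(44)=75175, p(45)=89134, p(46)=105558, p(47)=124754, p(48)=147273, p(49)=173525, p(50)=204226, p(51)=239943, p(52)=281589, p(53)=329931, p(54)=386155, p(55)=451276, p(56)=526823, p(57)=614154, p(58)=715220, p(59)=831820, p(60)=966467, p(61)=1121505, p(62)=1300156, p(63)=1505499, p(64)=1741630, p(65)=2012558, p(66)=2323520, p(67)=2679689, p(68)=3087735, p(69)=3554345, p(70)=4087968, p(71)=4697205, p(72)=5392783, p(73)=6185689, p(74)=7089500, p(75)=8118264, p(76)=9289091, p(77)=10619863, p(78)=12132164, p(79)=13848650, p(80)=15796476, p(81)=18004327, p(82)=20506255, p(83)=23338469, p(84)=26543660, p(85)=30167357, p(86)=34262962, p(87)=38887673, p(88)=44108109, p(89)=49995925, p(90)=56634173, p(91)=64112359, p(92)=72533807, p(93)=82010177, p(94)=92669720, p(95)=104651419, p(96)=118114304, p(97)=133230930, p(98)=150198136, p(99)=169229875, p(100)=190569292, p(101)=214481126, p(102)=241265379, p(103)=271248950, p(104)=304801365, p(105)=342325709, p(106)=384276336, p(107)=431149389, p(108)=483502844, p(109)=541946240, p(110)=607163746, p(111)=679903203, p(112)=761002156, p(113)=851376628, p(114)=952050665, p(115)=1064144451, p(116)=1188908248, p(117)=1327710076, p(118)=1482074143, p(119)=1653668665, p(120)=1844349560, p(121)=2056148051, p(122)=2291320912, p(123)=2552338241, p(124)=2841940500, p(125)=3163127352, p(126)=3519222692, p(127)=3913864295, p(128)=4351078600, p(129)=4835271870, p(130)=5371315400, p(131)=5964539504, p(132)=6620830889, p(133)=7346629512, p(134)=8149040695, p(135)=9035836076, p(136)=10015581680, p(137)=11097645016, p(138)=12292341831, p(139)=13610949895, p(140)=15065878135, p(141)=16670689208, p(142)=18440293320, p(143)=20390982757, p(144)=22540654445, p(145)=24908858009, p(146)=27517052599, p(147)=30388671978, p(148)=33549419497, p(149)=37027355200, p(150)=40853235313, p(151)=45060624582, p(152)=49686288421, p(153)=54770336324, p(154)=60356673280, p(155)=66493182097, p(156)=73232243759, p(157)=80630964769, p(158)=88751778802, p(159)=97662728555, p(160)=107438159466, p(161)=118159068427, p(162)=129913904637, p(163)=142798995930, p(164)=156919475295, p(165)=172389800255, p(166)=189334822579, p(167)=207890420102, p(168)=228204732751, p(169)=250438925115, p(170)=274768617130, p(171)=301384802048, p(172)=330495499613, p(173)=362326859895, p(174)=397125074750, p(175)=435157697830, p(176)=476715857290, p(177)=522115831195, p(178)=571701605655, p(179)=625846753120, p(180)=684957390936, p(181)=749474411781, p(182)=819876908323, p(183)=896684817527, p(184)=980462880430, p(185)=1071823774337, p(186)=1171432692373, p(187)=1280011042268, p(188)=1398341745571, p(189)=1527273599625, p(190)=1667727404093, p(191)=1820701100652, p(192)=1987276856363, p(193)=2168627105469, p(194)=2366022741845, p(195)=2580840212973.
Final step: p(196) = p(195) + p(194) - p(191) - p(189) + p(184) + p(181) - p(174) - p(170) + p(161) + p(156) - p(145) - p(139) + p(126) + p(119) - p(104) - p(96) + p(79) + p(70) - p(51) - p(41) + p(20) + p(9)
= 2580840212973 + 2366022741845 - 1820701100652 - 1527273599625 + 980462880430 + 749474411781 - 397125074750 - 274768617130 + 118159068427 + 73232243759 - 24908858009 - 13610949895 + 3519222692 + 1653668665 - 304801365 - 118114304 + 13848650 + 4087968 - 239943 - 44583 + 627 + 30
= 2814570987591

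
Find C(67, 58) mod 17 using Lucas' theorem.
16

Using Lucas' theorem:
Write n=67 and k=58 in base 17:
n in base 17: [3, 16]
k in base 17: [3, 7]
C(67,58) mod 17 = ∏ C(n_i, k_i) mod 17
Digit binomials (mod 17): C(3,3) = 1; C(16,7) = 11440 ≡ 16
Product: 1 × 16 = 16 ≡ 16 (mod 17)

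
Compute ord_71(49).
35

71 is prime, so ord(49) divides φ(71) = 70.
Divisors of 70: 1, 2, 5, 7, 10, 14, 35, 70.
Repeated squaring: 49^1 ≡ 49, 49^2 ≡ 58, 49^4 ≡ 27, 49^8 ≡ 19, 49^16 ≡ 6, 49^32 ≡ 36, 49^64 ≡ 18 (mod 71).
Test 49^d mod 71 for each divisor d in increasing order:
49^1 ≡ 49
49^2 ≡ 58
49^5 = 49^4·49^1 ≡ 45
49^7 = 49^4·49^2·49^1 ≡ 54
49^10 = 49^8·49^2 ≡ 37
49^14 = 49^8·49^4·49^2 ≡ 5
49^35 = 49^32·49^2·49^1 ≡ 1  ← first divisor giving 1
The order is 35.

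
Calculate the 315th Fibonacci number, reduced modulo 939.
938

Matrix identity: Q^n = [[F_(n+1), F_n], [F_n, F_(n-1)]] with Q = [[1,1],[1,0]].
n = 315 = 100111011₂. Square-and-multiply, entries mod 939:
Q^1 = [[1,1],[1,0]]
Q^2 = (Q^1)² = [[2,1],[1,1]]
Q^4 = (Q^2)² = [[5,3],[3,2]]
Q^9 = (Q^4)²·Q = [[55,34],[34,21]]
Q^19 = (Q^9)²·Q = [[192,425],[425,706]]
Q^39 = (Q^19)²·Q = [[57,580],[580,416]]
Q^78 = (Q^39)² = [[670,152],[152,518]]
Q^157 = (Q^78)²·Q = [[914,626],[626,288]]
Q^315 = (Q^157)²·Q = [[312,938],[938,313]]
F_315 mod 939 = Q^315[0][1] = 938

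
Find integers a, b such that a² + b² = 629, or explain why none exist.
2² + 25² (a=2, b=25)

Factorization: 629 = 17 × 37
By Fermat: n is sum of two squares iff every prime p ≡ 3 (mod 4) appears to even power.
All primes ≡ 3 (mod 4) appear to even power.
Search a = 0, 1, 2, … for 629 - a² a perfect square: first hit at a = 2: 629 - 4 = 625 = 25².
629 = 2² + 25² = 4 + 625 ✓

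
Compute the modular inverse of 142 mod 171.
112

gcd(142, 171) = 1, so the inverse exists.
Extended Euclidean algorithm on (171, 142):
171 = 1 × 142 + 29  ⟹  29 = (1)·171 + (-1)·142
142 = 4 × 29 + 26  ⟹  26 = (-4)·171 + (5)·142
29 = 1 × 26 + 3  ⟹  3 = (5)·171 + (-6)·142
26 = 8 × 3 + 2  ⟹  2 = (-44)·171 + (53)·142
3 = 1 × 2 + 1  ⟹  1 = (49)·171 + (-59)·142
So (-59)·142 ≡ 1 (mod 171), i.e. 142^(-1) ≡ -59 ≡ 112 (mod 171).
Check: 142 × 112 = 15904 ≡ 1 (mod 171)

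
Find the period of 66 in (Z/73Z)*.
24

73 is prime, so ord(66) divides φ(73) = 72.
Divisors of 72: 1, 2, 3, 4, 6, 8, 9, 12, 18, 24, 36, 72.
Repeated squaring: 66^1 ≡ 66, 66^2 ≡ 49, 66^4 ≡ 65, 66^8 ≡ 64, 66^16 ≡ 8, 66^32 ≡ 64, 66^64 ≡ 8 (mod 73).
Test 66^d mod 73 for each divisor d in increasing order:
66^1 ≡ 66
66^2 ≡ 49
66^3 = 66^2·66^1 ≡ 22
66^4 ≡ 65
66^6 = 66^4·66^2 ≡ 46
66^8 ≡ 64
66^9 = 66^8·66^1 ≡ 63
66^12 = 66^8·66^4 ≡ 72
66^18 = 66^16·66^2 ≡ 27
66^24 = 66^16·66^8 ≡ 1  ← first divisor giving 1
The order is 24.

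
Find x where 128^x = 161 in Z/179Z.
120

Baby-step giant-step with step n = ⌈√179⌉ = 14.
Baby steps 128^j mod 179 (j:value) for j=0..13: 0:1, 1:128, 2:95, 3:167, 4:75, 5:113, 6:144, 7:174, 8:76, 9:62, 10:60, 11:162, 12:151, 13:175.
Giant-step multiplier: 128^(-14) ≡ 128^(178-14) = 128^164 ≡ 43 (mod 179).
Giant steps γ_i = 161·43^i mod 179: γ_0=161, γ_1=121, γ_2=12, γ_3=158, γ_4=171, γ_5=14, γ_6=65, γ_7=110, γ_8=76 (in table at j=8).
x = i·n + j = 8·14 + 8 = 120.
Check: 128^120 ≡ 161 (mod 179).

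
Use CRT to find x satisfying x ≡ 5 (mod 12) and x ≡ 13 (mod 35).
293

Using Chinese Remainder Theorem:
M = 12 × 35 = 420
M1 = 35, M2 = 12
y1 = 35^(-1) mod 12 = 11
y2 = 12^(-1) mod 35 = 3
x = (5×35×11 + 13×12×3) mod 420 = 293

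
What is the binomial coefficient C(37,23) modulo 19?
1

Using Lucas' theorem:
Write n=37 and k=23 in base 19:
n in base 19: [1, 18]
k in base 19: [1, 4]
C(37,23) mod 19 = ∏ C(n_i, k_i) mod 19
Digit binomials (mod 19): C(1,1) = 1; C(18,4) = 3060 ≡ 1
Product: 1 × 1 = 1 ≡ 1 (mod 19)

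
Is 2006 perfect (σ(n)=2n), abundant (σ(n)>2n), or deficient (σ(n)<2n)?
deficient

Proper divisors of 2006: sum = 1 + 2 + 17 + 34 + 59 + 118 + 1003 = 1234
Since 1234 < 2006, 2006 is deficient.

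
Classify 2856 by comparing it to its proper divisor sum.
abundant

Proper divisors of 2856: sum = 1 + 2 + 3 + 4 + 6 + 7 + 8 + 12 + ... + 476 + 714 + 952 + 1428 (31 divisors) = 5784
Since 5784 > 2856, 2856 is abundant.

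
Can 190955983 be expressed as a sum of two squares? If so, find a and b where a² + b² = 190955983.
Not possible

Factorization: 190955983 = 41 × 167^3
By Fermat: n is sum of two squares iff every prime p ≡ 3 (mod 4) appears to even power.
Prime(s) ≡ 3 (mod 4) with odd exponent: [(167, 3)]
Therefore 190955983 cannot be expressed as a² + b².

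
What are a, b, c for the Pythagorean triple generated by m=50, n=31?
(1539, 3100, 3461)

Euclid's formula: a = m² - n², b = 2mn, c = m² + n²
m = 50, n = 31
a = 50² - 31² = 2500 - 961 = 1539
b = 2 × 50 × 31 = 3100
c = 50² + 31² = 2500 + 961 = 3461
Verification: 1539² + 3100² = 2368521 + 9610000 = 11978521 = 3461² ✓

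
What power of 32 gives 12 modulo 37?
20

Baby-step giant-step with step n = ⌈√37⌉ = 7.
Baby steps 32^j mod 37 (j:value) for j=0..6: 0:1, 1:32, 2:25, 3:23, 4:33, 5:20, 6:11.
Giant-step multiplier: 32^(-7) ≡ 32^(36-7) = 32^29 ≡ 2 (mod 37).
Giant steps γ_i = 12·2^i mod 37: γ_0=12, γ_1=24, γ_2=11 (in table at j=6).
x = i·n + j = 2·7 + 6 = 20.
Check: 32^20 ≡ 12 (mod 37).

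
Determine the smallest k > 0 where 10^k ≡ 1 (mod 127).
42

127 is prime, so ord(10) divides φ(127) = 126.
Divisors of 126: 1, 2, 3, 6, 7, 9, 14, 18, 21, 42, 63, 126.
Repeated squaring: 10^1 ≡ 10, 10^2 ≡ 100, 10^4 ≡ 94, 10^8 ≡ 73, 10^16 ≡ 122, 10^32 ≡ 25, 10^64 ≡ 117 (mod 127).
Test 10^d mod 127 for each divisor d in increasing order:
10^1 ≡ 10
10^2 ≡ 100
10^3 = 10^2·10^1 ≡ 111
10^6 = 10^4·10^2 ≡ 2
10^7 = 10^4·10^2·10^1 ≡ 20
10^9 = 10^8·10^1 ≡ 95
10^14 = 10^8·10^4·10^2 ≡ 19
10^18 = 10^16·10^2 ≡ 8
10^21 = 10^16·10^4·10^1 ≡ 126
10^42 = 10^32·10^8·10^2 ≡ 1  ← first divisor giving 1
The order is 42.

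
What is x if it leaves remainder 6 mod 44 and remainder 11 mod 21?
578

Using Chinese Remainder Theorem:
M = 44 × 21 = 924
M1 = 21, M2 = 44
y1 = 21^(-1) mod 44 = 21
y2 = 44^(-1) mod 21 = 11
x = (6×21×21 + 11×44×11) mod 924 = 578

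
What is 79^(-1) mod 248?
135

gcd(79, 248) = 1, so the inverse exists.
Extended Euclidean algorithm on (248, 79):
248 = 3 × 79 + 11  ⟹  11 = (1)·248 + (-3)·79
79 = 7 × 11 + 2  ⟹  2 = (-7)·248 + (22)·79
11 = 5 × 2 + 1  ⟹  1 = (36)·248 + (-113)·79
So (-113)·79 ≡ 1 (mod 248), i.e. 79^(-1) ≡ -113 ≡ 135 (mod 248).
Check: 79 × 135 = 10665 ≡ 1 (mod 248)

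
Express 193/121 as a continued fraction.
[1; 1, 1, 2, 7, 1, 2]

Euclidean algorithm steps:
193 = 1 × 121 + 72
121 = 1 × 72 + 49
72 = 1 × 49 + 23
49 = 2 × 23 + 3
23 = 7 × 3 + 2
3 = 1 × 2 + 1
2 = 2 × 1 + 0
Continued fraction: [1; 1, 1, 2, 7, 1, 2]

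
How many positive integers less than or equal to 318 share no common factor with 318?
104

318 = 2 × 3 × 53
φ(n) = n × ∏(1 - 1/p) for each prime p dividing n
φ(318) = 318 × (1 - 1/2) × (1 - 1/3) × (1 - 1/53) = 104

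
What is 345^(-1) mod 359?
282

gcd(345, 359) = 1, so the inverse exists.
Extended Euclidean algorithm on (359, 345):
359 = 1 × 345 + 14  ⟹  14 = (1)·359 + (-1)·345
345 = 24 × 14 + 9  ⟹  9 = (-24)·359 + (25)·345
14 = 1 × 9 + 5  ⟹  5 = (25)·359 + (-26)·345
9 = 1 × 5 + 4  ⟹  4 = (-49)·359 + (51)·345
5 = 1 × 4 + 1  ⟹  1 = (74)·359 + (-77)·345
So (-77)·345 ≡ 1 (mod 359), i.e. 345^(-1) ≡ -77 ≡ 282 (mod 359).
Check: 345 × 282 = 97290 ≡ 1 (mod 359)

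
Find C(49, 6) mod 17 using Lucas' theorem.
7

Using Lucas' theorem:
Write n=49 and k=6 in base 17:
n in base 17: [2, 15]
k in base 17: [0, 6]
C(49,6) mod 17 = ∏ C(n_i, k_i) mod 17
Digit binomials (mod 17): C(2,0) = 1; C(15,6) = 5005 ≡ 7
Product: 1 × 7 = 7 ≡ 7 (mod 17)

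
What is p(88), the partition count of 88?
44108109

p(n) counts ways to write n as a sum of positive integers (order ignored).
Euler's pentagonal recurrence: p(k) = p(k-1) + p(k-2) - p(k-5) - p(k-7) + p(k-12) + p(k-15) - ... (offsets j(3j∓1)/2, signs ++--, p(0)=1, p(<0)=0).
DP table for k = 0..87: p(0)=1, p(1)=1, p(2)=2, p(3)=3, p(4)=5, p(5)=7, p(6)=11, p(7)=15, p(8)=22, p(9)=30, p(10)=42, p(11)=56, p(12)=77, p(13)=101, p(14)=135, p(15)=176, p(16)=231, p(17)=297, p(18)=385, p(19)=490, p(20)=627, p(21)=792, p(22)=1002, p(23)=1255, p(24)=1575, p(25)=1958, p(26)=2436, p(27)=3010, p(28)=3718, p(29)=4565, p(30)=5604, p(31)=6842, p(32)=8349, p(33)=10143, p(34)=12310, p(35)=14883, p(36)=17977, p(37)=21637, p(38)=26015, p(39)=31185, p(40)=37338, p(41)=44583, p(42)=53174, p(43)=63261, p(44)=75175, p(45)=89134, p(46)=105558, p(47)=124754, p(48)=147273, p(49)=173525, p(50)=204226, p(51)=239943, p(52)=281589, p(53)=329931, p(54)=386155, p(55)=451276, p(56)=526823, p(57)=614154, p(58)=715220, p(59)=831820, p(60)=966467, p(61)=1121505, p(62)=1300156, p(63)=1505499, p(64)=1741630, p(65)=2012558, p(66)=2323520, p(67)=2679689, p(68)=3087735, p(69)=3554345, p(70)=4087968, p(71)=4697205, p(72)=5392783, p(73)=6185689, p(74)=7089500, p(75)=8118264, p(76)=9289091, p(77)=10619863, p(78)=12132164, p(79)=13848650, p(80)=15796476, p(81)=18004327, p(82)=20506255, p(83)=23338469, p(84)=26543660, p(85)=30167357, p(86)=34262962, p(87)=38887673.
Final step: p(88) = p(87) + p(86) - p(83) - p(81) + p(76) + p(73) - p(66) - p(62) + p(53) + p(48) - p(37) - p(31) + p(18) + p(11)
= 38887673 + 34262962 - 23338469 - 18004327 + 9289091 + 6185689 - 2323520 - 1300156 + 329931 + 147273 - 21637 - 6842 + 385 + 56
= 44108109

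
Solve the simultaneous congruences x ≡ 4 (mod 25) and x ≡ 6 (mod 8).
54

Using Chinese Remainder Theorem:
M = 25 × 8 = 200
M1 = 8, M2 = 25
y1 = 8^(-1) mod 25 = 22
y2 = 25^(-1) mod 8 = 1
x = (4×8×22 + 6×25×1) mod 200 = 54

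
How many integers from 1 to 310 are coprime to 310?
120

310 = 2 × 5 × 31
φ(n) = n × ∏(1 - 1/p) for each prime p dividing n
φ(310) = 310 × (1 - 1/2) × (1 - 1/5) × (1 - 1/31) = 120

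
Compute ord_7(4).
3

7 is prime, so ord(4) divides φ(7) = 6.
Divisors of 6: 1, 2, 3, 6.
Repeated squaring: 4^1 ≡ 4, 4^2 ≡ 2, 4^4 ≡ 4 (mod 7).
Test 4^d mod 7 for each divisor d in increasing order:
4^1 ≡ 4
4^2 ≡ 2
4^3 = 4^2·4^1 ≡ 1  ← first divisor giving 1
The order is 3.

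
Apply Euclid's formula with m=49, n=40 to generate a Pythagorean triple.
(801, 3920, 4001)

Euclid's formula: a = m² - n², b = 2mn, c = m² + n²
m = 49, n = 40
a = 49² - 40² = 2401 - 1600 = 801
b = 2 × 49 × 40 = 3920
c = 49² + 40² = 2401 + 1600 = 4001
Verification: 801² + 3920² = 641601 + 15366400 = 16008001 = 4001² ✓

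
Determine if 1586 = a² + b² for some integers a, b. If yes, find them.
19² + 35² (a=19, b=35)

Factorization: 1586 = 2 × 13 × 61
By Fermat: n is sum of two squares iff every prime p ≡ 3 (mod 4) appears to even power.
All primes ≡ 3 (mod 4) appear to even power.
Search a = 0, 1, 2, … for 1586 - a² a perfect square: first hit at a = 19: 1586 - 361 = 1225 = 35².
1586 = 19² + 35² = 361 + 1225 ✓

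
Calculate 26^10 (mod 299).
169

Repeated squaring. Binary of 10 = 1010.
26^1 ≡ 26 (mod 299); 26^2 ≡ 78 (mod 299); 26^4 ≡ 104 (mod 299); 26^8 ≡ 52 (mod 299)
26^10 = 26^2 × 26^8 ≡ 169 (mod 299)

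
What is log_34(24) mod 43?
20

Baby-step giant-step with step n = ⌈√43⌉ = 7.
Baby steps 34^j mod 43 (j:value) for j=0..6: 0:1, 1:34, 2:38, 3:2, 4:25, 5:33, 6:4.
Giant-step multiplier: 34^(-7) ≡ 34^(42-7) = 34^35 ≡ 37 (mod 43).
Giant steps γ_i = 24·37^i mod 43: γ_0=24, γ_1=28, γ_2=4 (in table at j=6).
x = i·n + j = 2·7 + 6 = 20.
Check: 34^20 ≡ 24 (mod 43).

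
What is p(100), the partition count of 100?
190569292

p(n) counts ways to write n as a sum of positive integers (order ignored).
Euler's pentagonal recurrence: p(k) = p(k-1) + p(k-2) - p(k-5) - p(k-7) + p(k-12) + p(k-15) - ... (offsets j(3j∓1)/2, signs ++--, p(0)=1, p(<0)=0).
DP table for k = 0..99: p(0)=1, p(1)=1, p(2)=2, p(3)=3, p(4)=5, p(5)=7, p(6)=11, p(7)=15, p(8)=22, p(9)=30, p(10)=42, p(11)=56, p(12)=77, p(13)=101, p(14)=135, p(15)=176, p(16)=231, p(17)=297, p(18)=385, p(19)=490, p(20)=627, p(21)=792, p(22)=1002, p(23)=1255, p(24)=1575, p(25)=1958, p(26)=2436, p(27)=3010, p(28)=3718, p(29)=4565, p(30)=5604, p(31)=6842, p(32)=8349, p(33)=10143, p(34)=12310, p(35)=14883, p(36)=17977, p(37)=21637, p(38)=26015, p(39)=31185, p(40)=37338, p(41)=44583, p(42)=53174, p(43)=63261, p(44)=75175, p(45)=89134, p(46)=105558, p(47)=124754, p(48)=147273, p(49)=173525, p(50)=204226, p(51)=239943, p(52)=281589, p(53)=329931, p(54)=386155, p(55)=451276, p(56)=526823, p(57)=614154, p(58)=715220, p(59)=831820, p(60)=966467, p(61)=1121505, p(62)=1300156, p(63)=1505499, p(64)=1741630, p(65)=2012558, p(66)=2323520, p(67)=2679689, p(68)=3087735, p(69)=3554345, p(70)=4087968, p(71)=4697205, p(72)=5392783, p(73)=6185689, p(74)=7089500, p(75)=8118264, p(76)=9289091, p(77)=10619863, p(78)=12132164, p(79)=13848650, p(80)=15796476, p(81)=18004327, p(82)=20506255, p(83)=23338469, p(84)=26543660, p(85)=30167357, p(86)=34262962, p(87)=38887673, p(88)=44108109, p(89)=49995925, p(90)=56634173, p(91)=64112359, p(92)=72533807, p(93)=82010177, p(94)=92669720, p(95)=104651419, p(96)=118114304, p(97)=133230930, p(98)=150198136, p(99)=169229875.
Final step: p(100) = p(99) + p(98) - p(95) - p(93) + p(88) + p(85) - p(78) - p(74) + p(65) + p(60) - p(49) - p(43) + p(30) + p(23) - p(8) - p(0)
= 169229875 + 150198136 - 104651419 - 82010177 + 44108109 + 30167357 - 12132164 - 7089500 + 2012558 + 966467 - 173525 - 63261 + 5604 + 1255 - 22 - 1
= 190569292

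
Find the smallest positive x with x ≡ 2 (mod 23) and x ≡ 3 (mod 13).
94

Using Chinese Remainder Theorem:
M = 23 × 13 = 299
M1 = 13, M2 = 23
y1 = 13^(-1) mod 23 = 16
y2 = 23^(-1) mod 13 = 4
x = (2×13×16 + 3×23×4) mod 299 = 94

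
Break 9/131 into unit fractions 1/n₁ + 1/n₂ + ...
1/15 + 1/492 + 1/322260

Greedy algorithm:
9/131: ceiling(131/9) = 15, use 1/15
4/1965: ceiling(1965/4) = 492, use 1/492
1/322260: ceiling(322260/1) = 322260, use 1/322260
Result: 9/131 = 1/15 + 1/492 + 1/322260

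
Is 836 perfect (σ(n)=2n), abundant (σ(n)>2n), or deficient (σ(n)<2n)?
abundant

Proper divisors of 836: sum = 1 + 2 + 4 + 11 + 19 + 22 + 38 + 44 + 76 + 209 + 418 = 844
Since 844 > 836, 836 is abundant.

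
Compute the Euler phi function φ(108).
36

108 = 2^2 × 3^3
φ(n) = n × ∏(1 - 1/p) for each prime p dividing n
φ(108) = 108 × (1 - 1/2) × (1 - 1/3) = 36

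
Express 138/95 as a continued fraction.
[1; 2, 4, 1, 3, 2]

Euclidean algorithm steps:
138 = 1 × 95 + 43
95 = 2 × 43 + 9
43 = 4 × 9 + 7
9 = 1 × 7 + 2
7 = 3 × 2 + 1
2 = 2 × 1 + 0
Continued fraction: [1; 2, 4, 1, 3, 2]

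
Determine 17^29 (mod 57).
23

Repeated squaring. Binary of 29 = 11101.
17^1 ≡ 17 (mod 57); 17^2 ≡ 4 (mod 57); 17^4 ≡ 16 (mod 57); 17^8 ≡ 28 (mod 57); 17^16 ≡ 43 (mod 57)
17^29 = 17^1 × 17^4 × 17^8 × 17^16 ≡ 23 (mod 57)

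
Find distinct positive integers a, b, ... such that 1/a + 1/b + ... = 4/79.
1/20 + 1/1580

Greedy algorithm:
4/79: ceiling(79/4) = 20, use 1/20
1/1580: ceiling(1580/1) = 1580, use 1/1580
Result: 4/79 = 1/20 + 1/1580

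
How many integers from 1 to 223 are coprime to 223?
222

223 = 223
φ(n) = n × ∏(1 - 1/p) for each prime p dividing n
φ(223) = 223 × (1 - 1/223) = 222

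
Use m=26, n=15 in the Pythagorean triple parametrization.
(451, 780, 901)

Euclid's formula: a = m² - n², b = 2mn, c = m² + n²
m = 26, n = 15
a = 26² - 15² = 676 - 225 = 451
b = 2 × 26 × 15 = 780
c = 26² + 15² = 676 + 225 = 901
Verification: 451² + 780² = 203401 + 608400 = 811801 = 901² ✓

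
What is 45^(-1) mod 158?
151

gcd(45, 158) = 1, so the inverse exists.
Extended Euclidean algorithm on (158, 45):
158 = 3 × 45 + 23  ⟹  23 = (1)·158 + (-3)·45
45 = 1 × 23 + 22  ⟹  22 = (-1)·158 + (4)·45
23 = 1 × 22 + 1  ⟹  1 = (2)·158 + (-7)·45
So (-7)·45 ≡ 1 (mod 158), i.e. 45^(-1) ≡ -7 ≡ 151 (mod 158).
Check: 45 × 151 = 6795 ≡ 1 (mod 158)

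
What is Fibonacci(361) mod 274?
197

Matrix identity: Q^n = [[F_(n+1), F_n], [F_n, F_(n-1)]] with Q = [[1,1],[1,0]].
n = 361 = 101101001₂. Square-and-multiply, entries mod 274:
Q^1 = [[1,1],[1,0]]
Q^2 = (Q^1)² = [[2,1],[1,1]]
Q^5 = (Q^2)²·Q = [[8,5],[5,3]]
Q^11 = (Q^5)²·Q = [[144,89],[89,55]]
Q^22 = (Q^11)² = [[161,175],[175,260]]
Q^45 = (Q^22)²·Q = [[71,102],[102,243]]
Q^90 = (Q^45)² = [[101,244],[244,131]]
Q^180 = (Q^90)² = [[141,164],[164,251]]
Q^361 = (Q^180)²·Q = [[95,197],[197,172]]
F_361 mod 274 = Q^361[0][1] = 197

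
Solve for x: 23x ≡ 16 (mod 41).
x ≡ 31 (mod 41)

gcd(23, 41) = 1, which divides 16, so solutions exist.
Find 23^(-1) mod 41 by the extended Euclidean algorithm:
41 = 1 × 23 + 18  ⟹  18 = (1)·41 + (-1)·23
23 = 1 × 18 + 5  ⟹  5 = (-1)·41 + (2)·23
18 = 3 × 5 + 3  ⟹  3 = (4)·41 + (-7)·23
5 = 1 × 3 + 2  ⟹  2 = (-5)·41 + (9)·23
3 = 1 × 2 + 1  ⟹  1 = (9)·41 + (-16)·23
So (-16)·23 ≡ 1 (mod 41), i.e. 23^(-1) ≡ -16 ≡ 25 (mod 41).
x ≡ 25 × 16 = 400 ≡ 31 (mod 41).
Check: 23 × 31 = 713 ≡ 16 (mod 41).
Unique solution: x ≡ 31 (mod 41)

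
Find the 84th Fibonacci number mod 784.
640

Matrix identity: Q^n = [[F_(n+1), F_n], [F_n, F_(n-1)]] with Q = [[1,1],[1,0]].
n = 84 = 1010100₂. Square-and-multiply, entries mod 784:
Q^1 = [[1,1],[1,0]]
Q^2 = (Q^1)² = [[2,1],[1,1]]
Q^5 = (Q^2)²·Q = [[8,5],[5,3]]
Q^10 = (Q^5)² = [[89,55],[55,34]]
Q^21 = (Q^10)²·Q = [[463,754],[754,493]]
Q^42 = (Q^21)² = [[453,328],[328,125]]
Q^84 = (Q^42)² = [[761,640],[640,121]]
F_84 mod 784 = Q^84[0][1] = 640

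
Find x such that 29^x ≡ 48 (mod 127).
65

Baby-step giant-step with step n = ⌈√127⌉ = 12.
Baby steps 29^j mod 127 (j:value) for j=0..11: 0:1, 1:29, 2:79, 3:5, 4:18, 5:14, 6:25, 7:90, 8:70, 9:125, 10:69, 11:96.
Giant-step multiplier: 29^(-12) ≡ 29^(126-12) = 29^114 ≡ 38 (mod 127).
Giant steps γ_i = 48·38^i mod 127: γ_0=48, γ_1=46, γ_2=97, γ_3=3, γ_4=114, γ_5=14 (in table at j=5).
x = i·n + j = 5·12 + 5 = 65.
Check: 29^65 ≡ 48 (mod 127).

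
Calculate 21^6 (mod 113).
25

Repeated squaring. Binary of 6 = 110.
21^1 ≡ 21 (mod 113); 21^2 ≡ 102 (mod 113); 21^4 ≡ 8 (mod 113)
21^6 = 21^2 × 21^4 ≡ 25 (mod 113)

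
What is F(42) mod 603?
190

Matrix identity: Q^n = [[F_(n+1), F_n], [F_n, F_(n-1)]] with Q = [[1,1],[1,0]].
n = 42 = 101010₂. Square-and-multiply, entries mod 603:
Q^1 = [[1,1],[1,0]]
Q^2 = (Q^1)² = [[2,1],[1,1]]
Q^5 = (Q^2)²·Q = [[8,5],[5,3]]
Q^10 = (Q^5)² = [[89,55],[55,34]]
Q^21 = (Q^10)²·Q = [[224,92],[92,132]]
Q^42 = (Q^21)² = [[149,190],[190,562]]
F_42 mod 603 = Q^42[0][1] = 190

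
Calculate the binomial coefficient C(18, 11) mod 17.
0

Using Lucas' theorem:
Write n=18 and k=11 in base 17:
n in base 17: [1, 1]
k in base 17: [0, 11]
C(18,11) mod 17 = ∏ C(n_i, k_i) mod 17
Digit binomials (mod 17): C(1,0) = 1; C(1,11) = 0 (k_i > n_i)
Product: 1 × 0 = 0 ≡ 0 (mod 17)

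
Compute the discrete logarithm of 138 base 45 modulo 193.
88

Baby-step giant-step with step n = ⌈√193⌉ = 14.
Baby steps 45^j mod 193 (j:value) for j=0..13: 0:1, 1:45, 2:95, 3:29, 4:147, 5:53, 6:69, 7:17, 8:186, 9:71, 10:107, 11:183, 12:129, 13:15.
Giant-step multiplier: 45^(-14) ≡ 45^(192-14) = 45^178 ≡ 191 (mod 193).
Giant steps γ_i = 138·191^i mod 193: γ_0=138, γ_1=110, γ_2=166, γ_3=54, γ_4=85, γ_5=23, γ_6=147 (in table at j=4).
x = i·n + j = 6·14 + 4 = 88.
Check: 45^88 ≡ 138 (mod 193).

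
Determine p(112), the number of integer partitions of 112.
761002156

p(n) counts ways to write n as a sum of positive integers (order ignored).
Euler's pentagonal recurrence: p(k) = p(k-1) + p(k-2) - p(k-5) - p(k-7) + p(k-12) + p(k-15) - ... (offsets j(3j∓1)/2, signs ++--, p(0)=1, p(<0)=0).
DP table for k = 0..111: p(0)=1, p(1)=1, p(2)=2, p(3)=3, p(4)=5, p(5)=7, p(6)=11, p(7)=15, p(8)=22, p(9)=30, p(10)=42, p(11)=56, p(12)=77, p(13)=101, p(14)=135, p(15)=176, p(16)=231, p(17)=297, p(18)=385, p(19)=490, p(20)=627, p(21)=792, p(22)=1002, p(23)=1255, p(24)=1575, p(25)=1958, p(26)=2436, p(27)=3010, p(28)=3718, p(29)=4565, p(30)=5604, p(31)=6842, p(32)=8349, p(33)=10143, p(34)=12310, p(35)=14883, p(36)=17977, p(37)=21637, p(38)=26015, p(39)=31185, p(40)=37338, p(41)=44583, p(42)=53174, p(43)=63261, p(44)=75175, p(45)=89134, p(46)=105558, p(47)=124754, p(48)=147273, p(49)=173525, p(50)=204226, p(51)=239943, p(52)=281589, p(53)=329931, p(54)=386155, p(55)=451276, p(56)=526823, p(57)=614154, p(58)=715220, p(59)=831820, p(60)=966467, p(61)=1121505, p(62)=1300156, p(63)=1505499, p(64)=1741630, p(65)=2012558, p(66)=2323520, p(67)=2679689, p(68)=3087735, p(69)=3554345, p(70)=4087968, p(71)=4697205, p(72)=5392783, p(73)=6185689, p(74)=7089500, p(75)=8118264, p(76)=9289091, p(77)=10619863, p(78)=12132164, p(79)=13848650, p(80)=15796476, p(81)=18004327, p(82)=20506255, p(83)=23338469, p(84)=26543660, p(85)=30167357, p(86)=34262962, p(87)=38887673, p(88)=44108109, p(89)=49995925, p(90)=56634173, p(91)=64112359, p(92)=72533807, p(93)=82010177, p(94)=92669720, p(95)=104651419, p(96)=118114304, p(97)=133230930, p(98)=150198136, p(99)=169229875, p(100)=190569292, p(101)=214481126, p(102)=241265379, p(103)=271248950, p(104)=304801365, p(105)=342325709, p(106)=384276336, p(107)=431149389, p(108)=483502844, p(109)=541946240, p(110)=607163746, p(111)=679903203.
Final step: p(112) = p(111) + p(110) - p(107) - p(105) + p(100) + p(97) - p(90) - p(86) + p(77) + p(72) - p(61) - p(55) + p(42) + p(35) - p(20) - p(12)
= 679903203 + 607163746 - 431149389 - 342325709 + 190569292 + 133230930 - 56634173 - 34262962 + 10619863 + 5392783 - 1121505 - 451276 + 53174 + 14883 - 627 - 77
= 761002156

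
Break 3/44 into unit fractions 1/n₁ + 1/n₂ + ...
1/15 + 1/660

Greedy algorithm:
3/44: ceiling(44/3) = 15, use 1/15
1/660: ceiling(660/1) = 660, use 1/660
Result: 3/44 = 1/15 + 1/660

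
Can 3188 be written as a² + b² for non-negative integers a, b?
22² + 52² (a=22, b=52)

Factorization: 3188 = 2^2 × 797
By Fermat: n is sum of two squares iff every prime p ≡ 3 (mod 4) appears to even power.
All primes ≡ 3 (mod 4) appear to even power.
Search a = 0, 1, 2, … for 3188 - a² a perfect square: first hit at a = 22: 3188 - 484 = 2704 = 52².
3188 = 22² + 52² = 484 + 2704 ✓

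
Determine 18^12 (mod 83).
30

Repeated squaring. Binary of 12 = 1100.
18^1 ≡ 18 (mod 83); 18^2 ≡ 75 (mod 83); 18^4 ≡ 64 (mod 83); 18^8 ≡ 29 (mod 83)
18^12 = 18^4 × 18^8 ≡ 30 (mod 83)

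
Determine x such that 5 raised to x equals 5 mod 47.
1

Baby-step giant-step with step n = ⌈√47⌉ = 7.
Baby steps 5^j mod 47 (j:value) for j=0..6: 0:1, 1:5, 2:25, 3:31, 4:14, 5:23, 6:21.
h = 5 is already in the table at j=1, so x = 1.
Check: 5^1 ≡ 5 (mod 47).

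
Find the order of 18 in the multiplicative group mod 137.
34

137 is prime, so ord(18) divides φ(137) = 136.
Divisors of 136: 1, 2, 4, 8, 17, 34, 68, 136.
Repeated squaring: 18^1 ≡ 18, 18^2 ≡ 50, 18^4 ≡ 34, 18^8 ≡ 60, 18^16 ≡ 38, 18^32 ≡ 74, 18^64 ≡ 133, 18^128 ≡ 16 (mod 137).
Test 18^d mod 137 for each divisor d in increasing order:
18^1 ≡ 18
18^2 ≡ 50
18^4 ≡ 34
18^8 ≡ 60
18^17 = 18^16·18^1 ≡ 136
18^34 = 18^32·18^2 ≡ 1  ← first divisor giving 1
The order is 34.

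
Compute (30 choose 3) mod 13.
4

Using Lucas' theorem:
Write n=30 and k=3 in base 13:
n in base 13: [2, 4]
k in base 13: [0, 3]
C(30,3) mod 13 = ∏ C(n_i, k_i) mod 13
Digit binomials (mod 13): C(2,0) = 1; C(4,3) = 4
Product: 1 × 4 = 4 ≡ 4 (mod 13)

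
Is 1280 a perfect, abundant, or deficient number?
abundant

Proper divisors of 1280: sum = 1 + 2 + 4 + 5 + 8 + 10 + 16 + 20 + ... + 160 + 256 + 320 + 640 (17 divisors) = 1786
Since 1786 > 1280, 1280 is abundant.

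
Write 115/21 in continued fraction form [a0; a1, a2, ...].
[5; 2, 10]

Euclidean algorithm steps:
115 = 5 × 21 + 10
21 = 2 × 10 + 1
10 = 10 × 1 + 0
Continued fraction: [5; 2, 10]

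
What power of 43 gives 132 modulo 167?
92

Baby-step giant-step with step n = ⌈√167⌉ = 13.
Baby steps 43^j mod 167 (j:value) for j=0..12: 0:1, 1:43, 2:12, 3:15, 4:144, 5:13, 6:58, 7:156, 8:28, 9:35, 10:2, 11:86, 12:24.
Giant-step multiplier: 43^(-13) ≡ 43^(166-13) = 43^153 ≡ 39 (mod 167).
Giant steps γ_i = 132·39^i mod 167: γ_0=132, γ_1=138, γ_2=38, γ_3=146, γ_4=16, γ_5=123, γ_6=121, γ_7=43 (in table at j=1).
x = i·n + j = 7·13 + 1 = 92.
Check: 43^92 ≡ 132 (mod 167).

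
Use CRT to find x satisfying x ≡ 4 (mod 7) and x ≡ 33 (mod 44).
165

Using Chinese Remainder Theorem:
M = 7 × 44 = 308
M1 = 44, M2 = 7
y1 = 44^(-1) mod 7 = 4
y2 = 7^(-1) mod 44 = 19
x = (4×44×4 + 33×7×19) mod 308 = 165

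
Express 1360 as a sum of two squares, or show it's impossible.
8² + 36² (a=8, b=36)

Factorization: 1360 = 2^4 × 5 × 17
By Fermat: n is sum of two squares iff every prime p ≡ 3 (mod 4) appears to even power.
All primes ≡ 3 (mod 4) appear to even power.
Search a = 0, 1, 2, … for 1360 - a² a perfect square: first hit at a = 8: 1360 - 64 = 1296 = 36².
1360 = 8² + 36² = 64 + 1296 ✓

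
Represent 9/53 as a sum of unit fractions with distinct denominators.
1/6 + 1/318

Greedy algorithm:
9/53: ceiling(53/9) = 6, use 1/6
1/318: ceiling(318/1) = 318, use 1/318
Result: 9/53 = 1/6 + 1/318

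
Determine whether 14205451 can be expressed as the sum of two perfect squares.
Not possible

Factorization: 14205451 = 13 × 103^3
By Fermat: n is sum of two squares iff every prime p ≡ 3 (mod 4) appears to even power.
Prime(s) ≡ 3 (mod 4) with odd exponent: [(103, 3)]
Therefore 14205451 cannot be expressed as a² + b².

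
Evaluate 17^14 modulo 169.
133

Repeated squaring. Binary of 14 = 1110.
17^1 ≡ 17 (mod 169); 17^2 ≡ 120 (mod 169); 17^4 ≡ 35 (mod 169); 17^8 ≡ 42 (mod 169)
17^14 = 17^2 × 17^4 × 17^8 ≡ 133 (mod 169)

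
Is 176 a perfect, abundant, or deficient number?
abundant

Proper divisors of 176: sum = 1 + 2 + 4 + 8 + 11 + 16 + 22 + 44 + 88 = 196
Since 196 > 176, 176 is abundant.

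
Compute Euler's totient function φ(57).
36

57 = 3 × 19
φ(n) = n × ∏(1 - 1/p) for each prime p dividing n
φ(57) = 57 × (1 - 1/3) × (1 - 1/19) = 36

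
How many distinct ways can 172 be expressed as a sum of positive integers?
330495499613

p(n) counts ways to write n as a sum of positive integers (order ignored).
Euler's pentagonal recurrence: p(k) = p(k-1) + p(k-2) - p(k-5) - p(k-7) + p(k-12) + p(k-15) - ... (offsets j(3j∓1)/2, signs ++--, p(0)=1, p(<0)=0).
DP table for k = 0..171: p(0)=1, p(1)=1, p(2)=2, p(3)=3, p(4)=5, p(5)=7, p(6)=11, p(7)=15, p(8)=22, p(9)=30, p(10)=42, p(11)=56, p(12)=77, p(13)=101, p(14)=135, p(15)=176, p(16)=231, p(17)=297, p(18)=385, p(19)=490, p(20)=627, p(21)=792, p(22)=1002, p(23)=1255, p(24)=1575, p(25)=1958, p(26)=2436, p(27)=3010, p(28)=3718, p(29)=4565, p(30)=5604, p(31)=6842, p(32)=8349, p(33)=10143, p(34)=12310, p(35)=14883, p(36)=17977, p(37)=21637, p(38)=26015, p(39)=31185, p(40)=37338, p(41)=44583, p(42)=53174, p(43)=63261, p(44)=75175, p(45)=89134, p(46)=105558, p(47)=124754, p(48)=147273, p(49)=173525, p(50)=204226, p(51)=239943, p(52)=281589, p(53)=329931, p(54)=386155, p(55)=451276, p(56)=526823, p(57)=614154, p(58)=715220, p(59)=831820, p(60)=966467, p(61)=1121505, p(62)=1300156, p(63)=1505499, p(64)=1741630, p(65)=2012558, p(66)=2323520, p(67)=2679689, p(68)=3087735, p(69)=3554345, p(70)=4087968, p(71)=4697205, p(72)=5392783, p(73)=6185689, p(74)=7089500, p(75)=8118264, p(76)=9289091, p(77)=10619863, p(78)=12132164, p(79)=13848650, p(80)=15796476, p(81)=18004327, p(82)=20506255, p(83)=23338469, p(84)=26543660, p(85)=30167357, p(86)=34262962, p(87)=38887673, p(88)=44108109, p(89)=49995925, p(90)=56634173, p(91)=64112359, p(92)=72533807, p(93)=82010177, p(94)=92669720, p(95)=104651419, p(96)=118114304, p(97)=133230930, p(98)=150198136, p(99)=169229875, p(100)=190569292, p(101)=214481126, p(102)=241265379, p(103)=271248950, p(104)=304801365, p(105)=342325709, p(106)=384276336, p(107)=431149389, p(108)=483502844, p(109)=541946240, p(110)=607163746, p(111)=679903203, p(112)=761002156, p(113)=851376628, p(114)=952050665, p(115)=1064144451, p(116)=1188908248, p(117)=1327710076, p(118)=1482074143, p(119)=1653668665, p(120)=1844349560, p(121)=2056148051, p(122)=2291320912, p(123)=2552338241, p(124)=2841940500, p(125)=3163127352, p(126)=3519222692, p(127)=3913864295, p(128)=4351078600, p(129)=4835271870, p(130)=5371315400, p(131)=5964539504, p(132)=6620830889, p(133)=7346629512, p(134)=8149040695, p(135)=9035836076, p(136)=10015581680, p(137)=11097645016, p(138)=12292341831, p(139)=13610949895, p(140)=15065878135, p(141)=16670689208, p(142)=18440293320, p(143)=20390982757, p(144)=22540654445, p(145)=24908858009, p(146)=27517052599, p(147)=30388671978, p(148)=33549419497, p(149)=37027355200, p(150)=40853235313, p(151)=45060624582, p(152)=49686288421, p(153)=54770336324, p(154)=60356673280, p(155)=66493182097, p(156)=73232243759, p(157)=80630964769, p(158)=88751778802, p(159)=97662728555, p(160)=107438159466, p(161)=118159068427, p(162)=129913904637, p(163)=142798995930, p(164)=156919475295, p(165)=172389800255, p(166)=189334822579, p(167)=207890420102, p(168)=228204732751, p(169)=250438925115, p(170)=274768617130, p(171)=301384802048.
Final step: p(172) = p(171) + p(170) - p(167) - p(165) + p(160) + p(157) - p(150) - p(146) + p(137) + p(132) - p(121) - p(115) + p(102) + p(95) - p(80) - p(72) + p(55) + p(46) - p(27) - p(17)
= 301384802048 + 274768617130 - 207890420102 - 172389800255 + 107438159466 + 80630964769 - 40853235313 - 27517052599 + 11097645016 + 6620830889 - 2056148051 - 1064144451 + 241265379 + 104651419 - 15796476 - 5392783 + 451276 + 105558 - 3010 - 297
= 330495499613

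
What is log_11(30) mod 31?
15

Baby-step giant-step with step n = ⌈√31⌉ = 6.
Baby steps 11^j mod 31 (j:value) for j=0..5: 0:1, 1:11, 2:28, 3:29, 4:9, 5:6.
Giant-step multiplier: 11^(-6) ≡ 11^(30-6) = 11^24 ≡ 8 (mod 31).
Giant steps γ_i = 30·8^i mod 31: γ_0=30, γ_1=23, γ_2=29 (in table at j=3).
x = i·n + j = 2·6 + 3 = 15.
Check: 11^15 ≡ 30 (mod 31).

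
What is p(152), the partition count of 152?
49686288421

p(n) counts ways to write n as a sum of positive integers (order ignored).
Euler's pentagonal recurrence: p(k) = p(k-1) + p(k-2) - p(k-5) - p(k-7) + p(k-12) + p(k-15) - ... (offsets j(3j∓1)/2, signs ++--, p(0)=1, p(<0)=0).
DP table for k = 0..151: p(0)=1, p(1)=1, p(2)=2, p(3)=3, p(4)=5, p(5)=7, p(6)=11, p(7)=15, p(8)=22, p(9)=30, p(10)=42, p(11)=56, p(12)=77, p(13)=101, p(14)=135, p(15)=176, p(16)=231, p(17)=297, p(18)=385, p(19)=490, p(20)=627, p(21)=792, p(22)=1002, p(23)=1255, p(24)=1575, p(25)=1958, p(26)=2436, p(27)=3010, p(28)=3718, p(29)=4565, p(30)=5604, p(31)=6842, p(32)=8349, p(33)=10143, p(34)=12310, p(35)=14883, p(36)=17977, p(37)=21637, p(38)=26015, p(39)=31185, p(40)=37338, p(41)=44583, p(42)=53174, p(43)=63261, p(44)=75175, p(45)=89134, p(46)=105558, p(47)=124754, p(48)=147273, p(49)=173525, p(50)=204226, p(51)=239943, p(52)=281589, p(53)=329931, p(54)=386155, p(55)=451276, p(56)=526823, p(57)=614154, p(58)=715220, p(59)=831820, p(60)=966467, p(61)=1121505, p(62)=1300156, p(63)=1505499, p(64)=1741630, p(65)=2012558, p(66)=2323520, p(67)=2679689, p(68)=3087735, p(69)=3554345, p(70)=4087968, p(71)=4697205, p(72)=5392783, p(73)=6185689, p(74)=7089500, p(75)=8118264, p(76)=9289091, p(77)=10619863, p(78)=12132164, p(79)=13848650, p(80)=15796476, p(81)=18004327, p(82)=20506255, p(83)=23338469, p(84)=26543660, p(85)=30167357, p(86)=34262962, p(87)=38887673, p(88)=44108109, p(89)=49995925, p(90)=56634173, p(91)=64112359, p(92)=72533807, p(93)=82010177, p(94)=92669720, p(95)=104651419, p(96)=118114304, p(97)=133230930, p(98)=150198136, p(99)=169229875, p(100)=190569292, p(101)=214481126, p(102)=241265379, p(103)=271248950, p(104)=304801365, p(105)=342325709, p(106)=384276336, p(107)=431149389, p(108)=483502844, p(109)=541946240, p(110)=607163746, p(111)=679903203, p(112)=761002156, p(113)=851376628, p(114)=952050665, p(115)=1064144451, p(116)=1188908248, p(117)=1327710076, p(118)=1482074143, p(119)=1653668665, p(120)=1844349560, p(121)=2056148051, p(122)=2291320912, p(123)=2552338241, p(124)=2841940500, p(125)=3163127352, p(126)=3519222692, p(127)=3913864295, p(128)=4351078600, p(129)=4835271870, p(130)=5371315400, p(131)=5964539504, p(132)=6620830889, p(133)=7346629512, p(134)=8149040695, p(135)=9035836076, p(136)=10015581680, p(137)=11097645016, p(138)=12292341831, p(139)=13610949895, p(140)=15065878135, p(141)=16670689208, p(142)=18440293320, p(143)=20390982757, p(144)=22540654445, p(145)=24908858009, p(146)=27517052599, p(147)=30388671978, p(148)=33549419497, p(149)=37027355200, p(150)=40853235313, p(151)=45060624582.
Final step: p(152) = p(151) + p(150) - p(147) - p(145) + p(140) + p(137) - p(130) - p(126) + p(117) + p(112) - p(101) - p(95) + p(82) + p(75) - p(60) - p(52) + p(35) + p(26) - p(7)
= 45060624582 + 40853235313 - 30388671978 - 24908858009 + 15065878135 + 11097645016 - 5371315400 - 3519222692 + 1327710076 + 761002156 - 214481126 - 104651419 + 20506255 + 8118264 - 966467 - 281589 + 14883 + 2436 - 15
= 49686288421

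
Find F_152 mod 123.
102

Matrix identity: Q^n = [[F_(n+1), F_n], [F_n, F_(n-1)]] with Q = [[1,1],[1,0]].
n = 152 = 10011000₂. Square-and-multiply, entries mod 123:
Q^1 = [[1,1],[1,0]]
Q^2 = (Q^1)² = [[2,1],[1,1]]
Q^4 = (Q^2)² = [[5,3],[3,2]]
Q^9 = (Q^4)²·Q = [[55,34],[34,21]]
Q^19 = (Q^9)²·Q = [[0,122],[122,1]]
Q^38 = (Q^19)² = [[1,122],[122,2]]
Q^76 = (Q^38)² = [[2,120],[120,5]]
Q^152 = (Q^76)² = [[13,102],[102,34]]
F_152 mod 123 = Q^152[0][1] = 102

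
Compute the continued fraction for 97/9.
[10; 1, 3, 2]

Euclidean algorithm steps:
97 = 10 × 9 + 7
9 = 1 × 7 + 2
7 = 3 × 2 + 1
2 = 2 × 1 + 0
Continued fraction: [10; 1, 3, 2]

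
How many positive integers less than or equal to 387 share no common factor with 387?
252

387 = 3^2 × 43
φ(n) = n × ∏(1 - 1/p) for each prime p dividing n
φ(387) = 387 × (1 - 1/3) × (1 - 1/43) = 252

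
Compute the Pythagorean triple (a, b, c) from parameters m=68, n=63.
(655, 8568, 8593)

Euclid's formula: a = m² - n², b = 2mn, c = m² + n²
m = 68, n = 63
a = 68² - 63² = 4624 - 3969 = 655
b = 2 × 68 × 63 = 8568
c = 68² + 63² = 4624 + 3969 = 8593
Verification: 655² + 8568² = 429025 + 73410624 = 73839649 = 8593² ✓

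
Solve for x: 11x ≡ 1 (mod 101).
46

gcd(11, 101) = 1, so the inverse exists.
Extended Euclidean algorithm on (101, 11):
101 = 9 × 11 + 2  ⟹  2 = (1)·101 + (-9)·11
11 = 5 × 2 + 1  ⟹  1 = (-5)·101 + (46)·11
So (46)·11 ≡ 1 (mod 101), i.e. 11^(-1) ≡ 46 (mod 101).
Check: 11 × 46 = 506 ≡ 1 (mod 101)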